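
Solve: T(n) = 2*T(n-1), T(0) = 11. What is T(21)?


Unrolling:
T(21) = 2*T(20) = 2^2*T(19) = ... = 2^21*T(0)
= 2^21 * 11
= 2097152 * 11 = 23068672


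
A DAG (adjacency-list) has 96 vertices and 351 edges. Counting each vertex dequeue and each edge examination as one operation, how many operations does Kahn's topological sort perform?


V = 96 (vertex processing)
E = 351 (edge processing)
V + E = 96 + 351 = 447


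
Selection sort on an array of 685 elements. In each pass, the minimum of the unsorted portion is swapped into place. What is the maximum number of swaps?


Selection sort performs one swap per pass:
  Pass 1: find min in positions 0 to 684, swap with position 0
  Pass 2: find min in positions 1 to 684, swap with position 1
  Pass 3: find min in positions 2 to 684, swap with position 2
  Pass 4: find min in positions 3 to 684, swap with position 3
  Pass 5: find min in positions 4 to 684, swap with position 4
  ... (679 more passes)
Total passes (and swaps) = n - 1 = 685 - 1 = 684


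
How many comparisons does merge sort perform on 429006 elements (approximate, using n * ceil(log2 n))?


Recursion depth: ceil(log2(429006)) = 19
Each recursion level merges n = 429006 elements
Total = 429006 * 19 = 8151114


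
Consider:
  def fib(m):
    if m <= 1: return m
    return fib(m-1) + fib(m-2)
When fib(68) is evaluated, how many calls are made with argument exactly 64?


Let N(m) = number of times fib(m) is called while evaluating fib(68).
N(68) = 1 (the initial call).
N(67) = 1 (only fib(68) calls it).
For 1 <= m <= 66: fib(m) is called by fib(m+1) and fib(m+2), so
  N(m) = N(m+1) + N(m+2).
fib(0) is called only by fib(2), so N(0) = N(2).
Walk down from m=68:
  N(68)=1, N(67)=1, N(66)=2, N(65)=3, N(64)=5
N(64) = 5


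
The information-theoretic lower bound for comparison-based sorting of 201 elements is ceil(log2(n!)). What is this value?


A binary decision tree of height h has at most 2^h leaves and needs at least n! of them, so h >= ceil(log2(n!)).
201! is far too large to multiply out, so use Stirling's series:
  ln(n!) ~ n ln n - n + (1/2) ln(2 pi n) + 1/(12n)  (error below 1/(360 n^3), negligible here)
  ln(201) = 5.3033049
  n ln n = 201 * 5.3033049 = 1065.9643
  (1/2) ln(2 pi * 201) = (1/2) ln(1262.9202) = 3.5706
  1/(12*201) = 0.0004
  ln(201!) ~ 1065.9643 - 201 + 3.5706 + 0.0004 = 868.5353
Convert to base 2: log2(201!) = 868.5353 / ln 2 = 868.5353 / 0.69314718 = 1253.0316
ceil(1253.0316) = 1254


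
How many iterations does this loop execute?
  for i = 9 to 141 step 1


The loop variable i takes values starting at 9 and increments by 1 each iteration.
Sequence: i = 9, 10, 11, 12, 13, 14, 15, 16, 17, ...
The upper bound 141 is inclusive, so the count is floor((last - first) / step) + 1:
floor((141 - 9) / 1) + 1 = floor(132/1) + 1 = 132 + 1 = 133


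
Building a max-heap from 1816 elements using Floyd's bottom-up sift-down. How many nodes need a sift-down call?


In a heap of 1816 elements (0-indexed array):
  Last element index: 1815
  Parent of last element: floor((1815 - 1) / 2) = 907
  Internal nodes: indices 0 to 907
  Count = floor(1816/2) = 908


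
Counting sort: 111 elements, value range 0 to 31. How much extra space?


n = 111 (output array)
k = 32 (count array for 32 distinct values)
Extra space = 111 + 32 = 143


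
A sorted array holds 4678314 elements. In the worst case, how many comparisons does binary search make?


Halving sequence: 4678314 -> 2339157 -> 1169578 -> 584789 -> 292394 -> 146197 -> 73098 -> 36549 -> 18274 -> 9137 -> 4568 -> 2284 -> 1142 -> 571 -> 285 -> 142 -> 71 -> 35 -> 17 -> 8 -> 4 -> 2 -> 1
Number of halvings = 22
Max comparisons = 22 + 1 = 23


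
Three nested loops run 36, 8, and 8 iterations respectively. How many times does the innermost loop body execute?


Loop 1 (outermost): 36 iterations
Loop 2 (middle): 8 iterations per outer
Loop 3 (innermost): 8 iterations per middle
Total = 36 * 8 * 8 = 2304


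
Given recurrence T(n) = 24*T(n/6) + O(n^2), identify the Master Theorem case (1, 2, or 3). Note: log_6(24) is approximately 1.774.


Master Theorem parameters: a=24, b=6, c=2
log_b(a) = 1.774
Compare b^c with a: 6^2 = 36 > 24, so c > log_b(a).
Comparing c=2 vs log_b(a)=1.774:
2 > 1.774 => Case 3
Result: T(n) = O(n^2)
Master Theorem case = 3


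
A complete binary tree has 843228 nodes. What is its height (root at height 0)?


In a complete binary tree, level k holds nodes 2^k .. 2^(k+1)-1 (1-indexed).
Height = floor(log2(n)) = floor(log2(843228)) = 19
Check: 2^19 = 524288 <= 843228 < 1048576 = 2^20


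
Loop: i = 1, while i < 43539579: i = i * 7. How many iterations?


i multiplies by 7 each step:
i = 1 -> 7 -> 49 -> 343 -> 2401 -> 16807 -> 117649 -> 823543 -> 5764801 -> 40353607 -> 282475249 (stop)
Iterations = ceil(log_7(43539579)) = 10


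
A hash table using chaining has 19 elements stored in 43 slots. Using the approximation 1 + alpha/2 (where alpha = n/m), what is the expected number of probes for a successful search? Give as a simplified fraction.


Load factor alpha = n/m = 19/43
Expected probes = 1 + alpha/2 = 1 + 19/(2*43)
= 1 + 19/86
= 86/86 + 19/86
= 105/86


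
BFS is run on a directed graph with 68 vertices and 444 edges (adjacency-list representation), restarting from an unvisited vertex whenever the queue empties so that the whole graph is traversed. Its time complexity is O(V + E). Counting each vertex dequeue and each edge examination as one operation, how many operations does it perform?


A full BFS traversal dequeues each vertex exactly once and examines each directed edge exactly once.
V = 68 (vertex processing cost)
E = 444 (edge examination cost)
Total operations proportional to V + E = 68 + 444 = 512


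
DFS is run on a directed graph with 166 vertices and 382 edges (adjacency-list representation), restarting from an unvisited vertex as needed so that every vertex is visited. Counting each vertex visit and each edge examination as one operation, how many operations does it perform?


A full DFS traversal processes each vertex exactly once (push/pop on stack).
Each directed edge is examined once.
V = 166, E = 382
V + E = 548


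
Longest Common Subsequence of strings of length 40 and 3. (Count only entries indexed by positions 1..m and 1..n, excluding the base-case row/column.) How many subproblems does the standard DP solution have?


DP table indexed by positions in both strings.
First string: 40 positions
Second string: 3 positions
Total = 40 * 3 = 120


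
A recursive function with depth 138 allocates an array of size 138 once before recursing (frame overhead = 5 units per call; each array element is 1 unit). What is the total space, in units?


Array allocation: 138 units (allocated once)
Stack frames: 138 deep * 5 per frame = 690 units
Total = 138 + 690 = 828


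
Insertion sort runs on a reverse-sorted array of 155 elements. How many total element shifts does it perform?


Sum of shifts = 1 + 2 + 3 + ... + 154
= 155 * 154 / 2
= 23870 / 2
= 11935


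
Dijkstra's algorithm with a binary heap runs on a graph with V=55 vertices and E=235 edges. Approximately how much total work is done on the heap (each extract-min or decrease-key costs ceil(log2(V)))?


Dijkstra with a binary heap: each vertex is extracted once, each edge may relax once.
Each heap operation costs O(log V).
V + E = 55 + 235 = 290
ceil(log2(55)) = 6 (since 2^5 = 32 < 55 <= 64 = 2^6)
Total heap work = (V+E) * ceil(log2(V)) = 290 * 6 = 1740


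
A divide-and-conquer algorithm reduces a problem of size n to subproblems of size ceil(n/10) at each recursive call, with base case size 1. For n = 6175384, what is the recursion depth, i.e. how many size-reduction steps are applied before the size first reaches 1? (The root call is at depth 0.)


Each step divides the size by 10 (rounding up); after k steps the size is ceil(n/10^k), which equals 1 exactly when 10^k >= n.
So the depth is the smallest k with 10^k >= 6175384, i.e. ceil(log_10(6175384)).
10^6 = 1000000 < 6175384 <= 10000000 = 10^7
Recursion depth = 7


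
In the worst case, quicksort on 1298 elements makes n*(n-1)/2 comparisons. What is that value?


Sum of comparisons per partition:
1297 + 1296 + ... + 1 + 0
= 1298 * (1298 - 1) / 2
= 1298 * 1297 / 2
= 841753


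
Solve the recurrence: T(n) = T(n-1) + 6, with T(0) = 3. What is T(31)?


Unrolling the recurrence:
T(31) = T(30) + 6
       = T(29) + 6 + 6
       = T(28) + 6*3
       ...
       = T(0) + 6*31
       = 3 + 186 = 189


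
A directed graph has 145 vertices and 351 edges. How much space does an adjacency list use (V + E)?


Adjacency list: one list head per vertex + one entry per edge
Vertex heads: 145
Edge entries: 351
Total = 145 + 351 = 496


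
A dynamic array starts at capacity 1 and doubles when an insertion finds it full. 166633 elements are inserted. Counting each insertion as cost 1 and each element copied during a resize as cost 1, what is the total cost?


n = 166633
Insertion costs: 166633
Resizes copy 1, 2, 4, ... up to the largest power of 2 that is <= n-1 = 166632, i.e. 131072.
Copy costs = 1 + 2 + 4 + 8 + 16 + 32 + 64 + 128 + 256 + 512 + 1024 + 2048 + 4096 + 8192 + 16384 + 32768 + 65536 + 131072 = 262143
Total = 166633 + 262143 = 428776


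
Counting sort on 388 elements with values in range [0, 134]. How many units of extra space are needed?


Output array size: 388 (to store sorted result)
Count array size: 135 (one slot per possible value, range 0 to 134)
Total extra space = 388 + 135 = 523


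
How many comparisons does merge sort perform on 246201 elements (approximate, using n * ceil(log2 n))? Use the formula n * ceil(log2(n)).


Recursion depth: ceil(log2(246201)) = 18
Each recursion level merges n = 246201 elements
Total = 246201 * 18 = 4431618


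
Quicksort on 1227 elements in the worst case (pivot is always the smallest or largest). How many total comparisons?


In the worst case, each partition step picks the worst pivot:
  Partition 1: 1226 comparisons (n-1 elements to compare)
  Partition 2: 1225 comparisons
  Partition 3: 1224 comparisons
  Partition 4: 1223 comparisons
  Partition 5: 1222 comparisons
  ...
  Last partition: 0 comparisons
Total = (n-1) + (n-2) + ... + 1 + 0 = n*(n-1)/2
= 1227*1226/2 = 752151


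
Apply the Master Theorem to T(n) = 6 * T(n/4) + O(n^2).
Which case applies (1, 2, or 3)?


The Master Theorem: T(n) = a*T(n/b) + O(n^c)
  a = 6, b = 4, c = 2
log_b(a) = log_4(6) ~ 1.292
Compare b^c with a: 4^2 = 16 > 6, so c > log_b(a).
Since c > log_b(a), Case 3 applies.
T(n) = O(n^2)
Master Theorem case = 3


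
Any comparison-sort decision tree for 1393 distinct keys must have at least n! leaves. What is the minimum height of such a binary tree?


A binary decision tree of height h has at most 2^h leaves and needs at least n! of them, so h >= ceil(log2(n!)).
1393! is far too large to multiply out, so use Stirling's series:
  ln(n!) ~ n ln n - n + (1/2) ln(2 pi n) + 1/(12n)  (error below 1/(360 n^3), negligible here)
  ln(1393) = 7.2392150
  n ln n = 1393 * 7.2392150 = 10084.2265
  (1/2) ln(2 pi * 1393) = (1/2) ln(8752.4771) = 4.5385
  1/(12*1393) = 0.0001
  ln(1393!) ~ 10084.2265 - 1393 + 4.5385 + 0.0001 = 8695.7651
Convert to base 2: log2(1393!) = 8695.7651 / ln 2 = 8695.7651 / 0.69314718 = 12545.3372
ceil(12545.3372) = 12546


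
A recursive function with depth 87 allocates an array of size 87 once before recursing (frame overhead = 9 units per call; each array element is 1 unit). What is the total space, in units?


Array allocation: 87 units (allocated once)
Stack frames: 87 deep * 9 per frame = 783 units
Total = 87 + 783 = 870


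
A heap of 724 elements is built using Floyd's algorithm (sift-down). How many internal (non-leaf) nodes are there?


Leaf nodes occupy roughly half the array.
Sift-down is called for each internal node, starting from the last one.
Internal nodes = floor(n/2) = floor(724/2) = 362


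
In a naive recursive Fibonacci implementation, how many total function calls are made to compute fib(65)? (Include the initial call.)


Let C(m) = total calls to evaluate fib(m). Then C(0)=C(1)=1, and
C(m) = 1 + C(m-1) + C(m-2) for m >= 2.
Build the table (each entry = 1 + previous two):
  C(0) = 1
  C(1) = 1
  C(2) = 1 + 1 + 1 = 3
  C(3) = 1 + 3 + 1 = 5
  C(4) = 1 + 5 + 3 = 9
  C(5) = 1 + 9 + 5 = 15
  C(6) = 1 + 15 + 9 = 25
  C(7) = 1 + 25 + 15 = 41
  C(8) = 1 + 41 + 25 = 67
  C(9) = 1 + 67 + 41 = 109
  C(10) = 1 + 109 + 67 = 177
  C(11) = 1 + 177 + 109 = 287
  C(12) = 1 + 287 + 177 = 465
  C(13) = 1 + 465 + 287 = 753
  C(14) = 1 + 753 + 465 = 1219
  C(15) = 1 + 1219 + 753 = 1973
  C(16) = 1 + 1973 + 1219 = 3193
  C(17) = 1 + 3193 + 1973 = 5167
  C(18) = 1 + 5167 + 3193 = 8361
  C(19) = 1 + 8361 + 5167 = 13529
  C(20) = 1 + 13529 + 8361 = 21891
  C(21) = 1 + 21891 + 13529 = 35421
  C(22) = 1 + 35421 + 21891 = 57313
  C(23) = 1 + 57313 + 35421 = 92735
  C(24) = 1 + 92735 + 57313 = 150049
  C(25) = 1 + 150049 + 92735 = 242785
  C(26) = 1 + 242785 + 150049 = 392835
  C(27) = 1 + 392835 + 242785 = 635621
  C(28) = 1 + 635621 + 392835 = 1028457
  C(29) = 1 + 1028457 + 635621 = 1664079
  C(30) = 1 + 1664079 + 1028457 = 2692537
  C(31) = 1 + 2692537 + 1664079 = 4356617
  C(32) = 1 + 4356617 + 2692537 = 7049155
  C(33) = 1 + 7049155 + 4356617 = 11405773
  C(34) = 1 + 11405773 + 7049155 = 18454929
  C(35) = 1 + 18454929 + 11405773 = 29860703
  C(36) = 1 + 29860703 + 18454929 = 48315633
  C(37) = 1 + 48315633 + 29860703 = 78176337
  C(38) = 1 + 78176337 + 48315633 = 126491971
  C(39) = 1 + 126491971 + 78176337 = 204668309
  C(40) = 1 + 204668309 + 126491971 = 331160281
  C(41) = 1 + 331160281 + 204668309 = 535828591
  C(42) = 1 + 535828591 + 331160281 = 866988873
  C(43) = 1 + 866988873 + 535828591 = 1402817465
  C(44) = 1 + 1402817465 + 866988873 = 2269806339
  C(45) = 1 + 2269806339 + 1402817465 = 3672623805
  C(46) = 1 + 3672623805 + 2269806339 = 5942430145
  C(47) = 1 + 5942430145 + 3672623805 = 9615053951
  C(48) = 1 + 9615053951 + 5942430145 = 15557484097
  C(49) = 1 + 15557484097 + 9615053951 = 25172538049
  C(50) = 1 + 25172538049 + 15557484097 = 40730022147
  C(51) = 1 + 40730022147 + 25172538049 = 65902560197
  C(52) = 1 + 65902560197 + 40730022147 = 106632582345
  C(53) = 1 + 106632582345 + 65902560197 = 172535142543
  C(54) = 1 + 172535142543 + 106632582345 = 279167724889
  C(55) = 1 + 279167724889 + 172535142543 = 451702867433
  C(56) = 1 + 451702867433 + 279167724889 = 730870592323
  C(57) = 1 + 730870592323 + 451702867433 = 1182573459757
  C(58) = 1 + 1182573459757 + 730870592323 = 1913444052081
  C(59) = 1 + 1913444052081 + 1182573459757 = 3096017511839
  C(60) = 1 + 3096017511839 + 1913444052081 = 5009461563921
  C(61) = 1 + 5009461563921 + 3096017511839 = 8105479075761
  C(62) = 1 + 8105479075761 + 5009461563921 = 13114940639683
  C(63) = 1 + 13114940639683 + 8105479075761 = 21220419715445
  C(64) = 1 + 21220419715445 + 13114940639683 = 34335360355129
  C(65) = 1 + 34335360355129 + 21220419715445 = 55555780070575
Total calls for fib(65) = 55555780070575


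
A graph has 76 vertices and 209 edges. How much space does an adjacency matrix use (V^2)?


Adjacency matrix: V x V grid of entries
Space = V^2 = 76^2 = 76 * 76 = 5776


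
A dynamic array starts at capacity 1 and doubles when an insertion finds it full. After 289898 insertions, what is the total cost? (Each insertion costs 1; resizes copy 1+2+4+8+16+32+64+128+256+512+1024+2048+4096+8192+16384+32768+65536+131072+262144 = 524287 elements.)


Insertion cost: 289898 (one per element)
Resizes occur just before inserting elements 2, 3, 5, 9, ...
Elements copied at each resize: 1 + 2 + 4 + 8 + 16 + 32 + 64 + 128 + 256 + 512 + 1024 + 2048 + 4096 + 8192 + 16384 + 32768 + 65536 + 131072 + 262144
Sum of copies = 524287 (geometric series: 2^k - 1)
Total = 289898 + 524287 = 814185


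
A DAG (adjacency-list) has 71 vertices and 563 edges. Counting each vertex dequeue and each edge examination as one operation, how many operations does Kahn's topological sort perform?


V = 71 (vertex processing)
E = 563 (edge processing)
V + E = 71 + 563 = 634


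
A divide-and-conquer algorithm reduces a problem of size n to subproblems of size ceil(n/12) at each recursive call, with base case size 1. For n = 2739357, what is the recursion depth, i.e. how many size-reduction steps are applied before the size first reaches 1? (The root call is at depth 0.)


Each step divides the size by 12 (rounding up); after k steps the size is ceil(n/12^k), which equals 1 exactly when 12^k >= n.
So the depth is the smallest k with 12^k >= 2739357, i.e. ceil(log_12(2739357)).
12^5 = 248832 < 2739357 <= 2985984 = 12^6
Recursion depth = 6


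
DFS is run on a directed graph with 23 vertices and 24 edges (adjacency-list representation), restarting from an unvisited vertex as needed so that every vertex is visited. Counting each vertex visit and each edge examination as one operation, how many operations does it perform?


A full DFS traversal processes each vertex exactly once (push/pop on stack).
Each directed edge is examined once.
V = 23, E = 24
V + E = 47


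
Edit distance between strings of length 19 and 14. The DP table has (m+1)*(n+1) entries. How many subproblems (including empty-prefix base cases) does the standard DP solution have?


The table includes base cases (empty prefixes).
Rows: (m+1) = 20
Columns: (n+1) = 15
Total = 20 * 15 = 300


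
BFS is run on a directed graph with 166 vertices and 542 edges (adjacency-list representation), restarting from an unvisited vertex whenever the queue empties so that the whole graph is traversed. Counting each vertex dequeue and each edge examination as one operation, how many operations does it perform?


A full BFS traversal dequeues each vertex exactly once and examines each directed edge exactly once.
V = 166 (vertex processing cost)
E = 542 (edge examination cost)
Total operations proportional to V + E = 166 + 542 = 708


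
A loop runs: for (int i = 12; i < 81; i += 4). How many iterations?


Loop starts at i = 12, increments by 4, stops when i >= 81.
Number of iterations = ceil((81 - 12) / 4)
= ceil(69 / 4)
= 18


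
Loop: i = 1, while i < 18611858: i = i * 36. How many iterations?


i multiplies by 36 each step:
i = 1 -> 36 -> 1296 -> 46656 -> 1679616 -> 60466176 (stop)
Iterations = ceil(log_36(18611858)) = 5


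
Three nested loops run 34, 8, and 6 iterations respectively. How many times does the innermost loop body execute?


Loop 1 (outermost): 34 iterations
Loop 2 (middle): 8 iterations per outer
Loop 3 (innermost): 6 iterations per middle
Total = 34 * 8 * 6 = 1632


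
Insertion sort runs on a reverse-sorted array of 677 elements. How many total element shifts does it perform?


Sum of shifts = 1 + 2 + 3 + ... + 676
= 677 * 676 / 2
= 457652 / 2
= 228826


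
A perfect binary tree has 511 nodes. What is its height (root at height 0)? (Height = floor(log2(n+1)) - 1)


For a perfect binary tree of height h: n = 2^(h+1) - 1, so h = log2(n+1) - 1.
  n + 1 = 512 = 2^9
  log2(512) = 9
  height = 9 - 1 = 8


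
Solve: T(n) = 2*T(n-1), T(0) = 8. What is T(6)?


Unrolling:
T(6) = 2*T(5) = 2^2*T(4) = ... = 2^6*T(0)
= 2^6 * 8
= 64 * 8 = 512


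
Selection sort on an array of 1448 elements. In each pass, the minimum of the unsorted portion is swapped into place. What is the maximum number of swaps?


Selection sort performs one swap per pass:
  Pass 1: find min in positions 0 to 1447, swap with position 0
  Pass 2: find min in positions 1 to 1447, swap with position 1
  Pass 3: find min in positions 2 to 1447, swap with position 2
  Pass 4: find min in positions 3 to 1447, swap with position 3
  Pass 5: find min in positions 4 to 1447, swap with position 4
  ... (1442 more passes)
Total passes (and swaps) = n - 1 = 1448 - 1 = 1447


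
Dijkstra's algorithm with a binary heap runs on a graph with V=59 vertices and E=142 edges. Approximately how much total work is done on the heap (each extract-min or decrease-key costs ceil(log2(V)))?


Dijkstra with a binary heap: each vertex is extracted once, each edge may relax once.
Each heap operation costs O(log V).
V + E = 59 + 142 = 201
ceil(log2(59)) = 6 (since 2^5 = 32 < 59 <= 64 = 2^6)
Total heap work = (V+E) * ceil(log2(V)) = 201 * 6 = 1206


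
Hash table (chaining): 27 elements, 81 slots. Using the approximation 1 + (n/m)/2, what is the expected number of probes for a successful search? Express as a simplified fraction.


Computing expected probes:
alpha = 27/81
= 1 + alpha/2
= 1 + 27/(2*81)
= (2*81 + 27) / (2*81)
= 189/162 = 7/6


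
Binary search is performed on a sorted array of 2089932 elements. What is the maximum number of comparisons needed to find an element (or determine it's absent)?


Binary search halves the search space each comparison:
  Step 1: search space = 2089932 -> 1044966
  Step 2: search space = 1044966 -> 522483
  Step 3: search space = 522483 -> 261241
  Step 4: search space = 261241 -> 130620
  Step 5: search space = 130620 -> 65310
  Step 6: search space = 65310 -> 32655
  Step 7: search space = 32655 -> 16327
  Step 8: search space = 16327 -> 8163
  Step 9: search space = 8163 -> 4081
  Step 10: search space = 4081 -> 2040
  Step 11: search space = 2040 -> 1020
  Step 12: search space = 1020 -> 510
  Step 13: search space = 510 -> 255
  Step 14: search space = 255 -> 127
  Step 15: search space = 127 -> 63
  Step 16: search space = 63 -> 31
  Step 17: search space = 31 -> 15
  Step 18: search space = 15 -> 7
  Step 19: search space = 7 -> 3
  Step 20: search space = 3 -> 1
  Step 21: search space = 1 (final check)
Maximum comparisons = floor(log2(2089932)) + 1 = 20 + 1 = 21


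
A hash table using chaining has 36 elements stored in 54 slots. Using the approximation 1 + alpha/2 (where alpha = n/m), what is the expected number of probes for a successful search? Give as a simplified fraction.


Load factor alpha = n/m = 36/54
Expected probes = 1 + alpha/2 = 1 + 36/(2*54)
= 1 + 36/108
= 108/108 + 36/108
= 144/108
Simplify: 4/3


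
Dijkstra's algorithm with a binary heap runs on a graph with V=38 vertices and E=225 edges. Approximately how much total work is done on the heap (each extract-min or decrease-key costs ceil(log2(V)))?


Dijkstra with a binary heap: each vertex is extracted once, each edge may relax once.
Each heap operation costs O(log V).
V + E = 38 + 225 = 263
ceil(log2(38)) = 6 (since 2^5 = 32 < 38 <= 64 = 2^6)
Total heap work = (V+E) * ceil(log2(V)) = 263 * 6 = 1578


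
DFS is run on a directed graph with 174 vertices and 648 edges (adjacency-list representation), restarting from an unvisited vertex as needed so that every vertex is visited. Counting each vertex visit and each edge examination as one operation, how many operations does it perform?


A full DFS traversal processes each vertex exactly once (push/pop on stack).
Each directed edge is examined once.
V = 174, E = 648
V + E = 822


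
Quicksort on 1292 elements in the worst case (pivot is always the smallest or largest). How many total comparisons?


In the worst case, each partition step picks the worst pivot:
  Partition 1: 1291 comparisons (n-1 elements to compare)
  Partition 2: 1290 comparisons
  Partition 3: 1289 comparisons
  Partition 4: 1288 comparisons
  Partition 5: 1287 comparisons
  ...
  Last partition: 0 comparisons
Total = (n-1) + (n-2) + ... + 1 + 0 = n*(n-1)/2
= 1292*1291/2 = 833986


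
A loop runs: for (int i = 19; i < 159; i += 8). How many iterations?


Loop starts at i = 19, increments by 8, stops when i >= 159.
Number of iterations = ceil((159 - 19) / 8)
= ceil(140 / 8)
= 18


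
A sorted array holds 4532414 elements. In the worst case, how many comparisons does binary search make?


Halving sequence: 4532414 -> 2266207 -> 1133103 -> 566551 -> 283275 -> 141637 -> 70818 -> 35409 -> 17704 -> 8852 -> 4426 -> 2213 -> 1106 -> 553 -> 276 -> 138 -> 69 -> 34 -> 17 -> 8 -> 4 -> 2 -> 1
Number of halvings = 22
Max comparisons = 22 + 1 = 23


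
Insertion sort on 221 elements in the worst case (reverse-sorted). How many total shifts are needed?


In the worst case (reverse-sorted), each element shifts past all previous:
  Element 1: 1 shifts
  Element 2: 2 shifts
  Element 3: 3 shifts
  Element 4: 4 shifts
  Element 5: 5 shifts
  ...
  Element 220: 220 shifts
Total = 1 + 2 + ... + 220
= 221*(221-1)/2 = 24310


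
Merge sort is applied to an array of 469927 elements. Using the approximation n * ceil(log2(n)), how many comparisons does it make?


Merge sort divides the array into halves recursively.
Number of levels = ceil(log2(469927)) = 19
At each level, approximately n = 469927 comparisons are needed for merging.
Total comparisons ~ n * ceil(log2(n)) = 469927 * 19 = 8928613


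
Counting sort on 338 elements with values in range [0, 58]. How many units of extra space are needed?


Output array size: 338 (to store sorted result)
Count array size: 59 (one slot per possible value, range 0 to 58)
Total extra space = 338 + 59 = 397


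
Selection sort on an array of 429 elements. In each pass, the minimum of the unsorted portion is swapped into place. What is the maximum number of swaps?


Selection sort performs one swap per pass:
  Pass 1: find min in positions 0 to 428, swap with position 0
  Pass 2: find min in positions 1 to 428, swap with position 1
  Pass 3: find min in positions 2 to 428, swap with position 2
  Pass 4: find min in positions 3 to 428, swap with position 3
  Pass 5: find min in positions 4 to 428, swap with position 4
  ... (423 more passes)
Total passes (and swaps) = n - 1 = 429 - 1 = 428


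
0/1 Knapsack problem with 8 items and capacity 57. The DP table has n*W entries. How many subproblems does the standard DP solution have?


The DP table is indexed by (item, capacity).
Rows: 8 items
Columns: 57 capacity values (1 to W)
Total subproblems = 8 * 57 = 456


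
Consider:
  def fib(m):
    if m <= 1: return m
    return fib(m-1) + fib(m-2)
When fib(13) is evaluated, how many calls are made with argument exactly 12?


Let N(m) = number of times fib(m) is called while evaluating fib(13).
N(13) = 1 (the initial call).
N(12) = 1 (only fib(13) calls it).
For 1 <= m <= 11: fib(m) is called by fib(m+1) and fib(m+2), so
  N(m) = N(m+1) + N(m+2).
fib(0) is called only by fib(2), so N(0) = N(2).
Walk down from m=13:
  N(13)=1, N(12)=1
N(12) = 1


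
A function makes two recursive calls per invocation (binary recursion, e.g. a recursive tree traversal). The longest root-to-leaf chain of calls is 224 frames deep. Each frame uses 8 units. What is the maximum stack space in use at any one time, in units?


Binary recursion: the two calls run one after the other, so only one root-to-leaf chain of frames is on the stack at a time.
Maximum depth (longest chain) = 224 frames
Each frame = 8 units
Max stack space = 224 * 8 = 1792


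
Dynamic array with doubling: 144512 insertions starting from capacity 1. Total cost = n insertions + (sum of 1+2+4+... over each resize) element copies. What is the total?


n = 144512
Insertion costs: 144512
Resizes copy 1, 2, 4, ... up to the largest power of 2 that is <= n-1 = 144511, i.e. 131072.
Copy costs = 1 + 2 + 4 + 8 + 16 + 32 + 64 + 128 + 256 + 512 + 1024 + 2048 + 4096 + 8192 + 16384 + 32768 + 65536 + 131072 = 262143
Total = 144512 + 262143 = 406655


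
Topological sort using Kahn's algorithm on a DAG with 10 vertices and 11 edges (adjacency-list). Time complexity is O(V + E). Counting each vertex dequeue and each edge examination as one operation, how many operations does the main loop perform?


Kahn's algorithm:
  1. Compute in-degrees: O(V + E)
  2. Process queue: each vertex dequeued once (O(V))
     each edge examined once (O(E))
Total = V + E = 10 + 11 = 21


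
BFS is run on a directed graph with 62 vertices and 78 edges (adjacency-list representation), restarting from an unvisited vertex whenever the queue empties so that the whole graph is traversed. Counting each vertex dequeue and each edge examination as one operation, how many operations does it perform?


A full BFS traversal dequeues each vertex exactly once and examines each directed edge exactly once.
V = 62 (vertex processing cost)
E = 78 (edge examination cost)
Total operations proportional to V + E = 62 + 78 = 140


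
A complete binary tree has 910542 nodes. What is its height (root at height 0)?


In a complete binary tree, level k holds nodes 2^k .. 2^(k+1)-1 (1-indexed).
Height = floor(log2(n)) = floor(log2(910542)) = 19
Check: 2^19 = 524288 <= 910542 < 1048576 = 2^20


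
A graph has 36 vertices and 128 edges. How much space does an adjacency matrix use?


Adjacency matrix: V x V grid of entries
Space = V^2 = 36^2 = 36 * 36 = 1296


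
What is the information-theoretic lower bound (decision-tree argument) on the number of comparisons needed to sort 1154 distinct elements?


A binary decision tree of height h has at most 2^h leaves and needs at least n! of them, so h >= ceil(log2(n!)).
1154! is far too large to multiply out, so use Stirling's series:
  ln(n!) ~ n ln n - n + (1/2) ln(2 pi n) + 1/(12n)  (error below 1/(360 n^3), negligible here)
  ln(1154) = 7.0509894
  n ln n = 1154 * 7.0509894 = 8136.8418
  (1/2) ln(2 pi * 1154) = (1/2) ln(7250.7958) = 4.4444
  1/(12*1154) = 0.0001
  ln(1154!) ~ 8136.8418 - 1154 + 4.4444 + 0.0001 = 6987.2863
Convert to base 2: log2(1154!) = 6987.2863 / ln 2 = 6987.2863 / 0.69314718 = 10080.5233
ceil(10080.5233) = 10081


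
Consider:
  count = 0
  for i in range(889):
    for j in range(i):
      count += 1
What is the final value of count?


For each i, the inner loop runs i times:
  i=0: inner runs 0 times
  i=1: inner runs 1 time
  i=2: inner runs 2 times
  i=3: inner runs 3 times
  i=4: inner runs 4 times
  i=5: inner runs 5 times
  i=6: inner runs 6 times
  i=7: inner runs 7 times
  ...
Total = 0 + 1 + 2 + ... + 888 = 889*(889-1)/2 = 394716


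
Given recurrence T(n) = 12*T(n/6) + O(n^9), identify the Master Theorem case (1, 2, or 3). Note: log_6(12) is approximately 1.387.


Master Theorem parameters: a=12, b=6, c=9
log_b(a) = 1.387
Compare b^c with a: 6^9 = 10077696 > 12, so c > log_b(a).
Comparing c=9 vs log_b(a)=1.387:
9 > 1.387 => Case 3
Result: T(n) = O(n^9)
Master Theorem case = 3


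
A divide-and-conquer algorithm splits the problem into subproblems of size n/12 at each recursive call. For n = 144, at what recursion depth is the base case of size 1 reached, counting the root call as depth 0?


At each depth, the problem size is divided by 12:
  Depth 0: problem size = 144
  Depth 1: problem size = 12
  Depth 2: problem size = 1 (base case)
The base case is reached at depth log_12(144) = 2 (the tree has 3 levels counting depth 0, but the depth asked for is 2).
Recursion depth = 2


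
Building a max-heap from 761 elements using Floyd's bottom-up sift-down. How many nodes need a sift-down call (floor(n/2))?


In a heap of 761 elements (0-indexed array):
  Last element index: 760
  Parent of last element: floor((760 - 1) / 2) = 379
  Internal nodes: indices 0 to 379
  Count = floor(761/2) = 380


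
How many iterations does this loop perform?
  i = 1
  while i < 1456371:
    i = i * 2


The loop variable doubles each iteration:
i = 1 -> 2 -> 4 -> 8 -> 16 -> 32 -> 64 -> 128 -> 256 -> 512 -> 1024 -> 2048 -> 4096 -> 8192 -> 16384 -> 32768 -> 65536 -> 131072 -> 262144 -> 524288 -> 1048576 -> 2097152 (stop, 2097152 >= 1456371)
Number of doublings = ceil(log2(1456371)) = 21


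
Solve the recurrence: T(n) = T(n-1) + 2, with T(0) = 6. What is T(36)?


Unrolling the recurrence:
T(36) = T(35) + 2
       = T(34) + 2 + 2
       = T(33) + 2*3
       ...
       = T(0) + 2*36
       = 6 + 72 = 78


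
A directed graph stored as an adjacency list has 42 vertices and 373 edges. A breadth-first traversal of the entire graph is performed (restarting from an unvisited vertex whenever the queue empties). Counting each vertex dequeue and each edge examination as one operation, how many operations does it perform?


A full BFS traversal dequeues each vertex once and examines each edge once.
Vertex visits: 42
Edge visits: 373
V + E = 42 + 373 = 415


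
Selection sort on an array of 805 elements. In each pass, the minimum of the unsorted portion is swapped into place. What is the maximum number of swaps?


Selection sort performs one swap per pass:
  Pass 1: find min in positions 0 to 804, swap with position 0
  Pass 2: find min in positions 1 to 804, swap with position 1
  Pass 3: find min in positions 2 to 804, swap with position 2
  Pass 4: find min in positions 3 to 804, swap with position 3
  Pass 5: find min in positions 4 to 804, swap with position 4
  ... (799 more passes)
Total passes (and swaps) = n - 1 = 805 - 1 = 804


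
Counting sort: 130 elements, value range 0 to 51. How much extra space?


n = 130 (output array)
k = 52 (count array for 52 distinct values)
Extra space = 130 + 52 = 182


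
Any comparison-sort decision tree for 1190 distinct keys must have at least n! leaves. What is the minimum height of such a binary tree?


A binary decision tree of height h has at most 2^h leaves and needs at least n! of them, so h >= ceil(log2(n!)).
1190! is far too large to multiply out, so use Stirling's series:
  ln(n!) ~ n ln n - n + (1/2) ln(2 pi n) + 1/(12n)  (error below 1/(360 n^3), negligible here)
  ln(1190) = 7.0817086
  n ln n = 1190 * 7.0817086 = 8427.2332
  (1/2) ln(2 pi * 1190) = (1/2) ln(7476.9905) = 4.4598
  1/(12*1190) = 0.0001
  ln(1190!) ~ 8427.2332 - 1190 + 4.4598 + 0.0001 = 7241.6931
Convert to base 2: log2(1190!) = 7241.6931 / ln 2 = 7241.6931 / 0.69314718 = 10447.5547
ceil(10447.5547) = 10448


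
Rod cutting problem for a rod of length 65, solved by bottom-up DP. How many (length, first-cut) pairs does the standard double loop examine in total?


For each subproblem length i = 1..65, the inner loop considers i possible first cuts.
Total = 1 + 2 + ... + 65
= 65*(65+1)/2
= 65*66/2 = 2145


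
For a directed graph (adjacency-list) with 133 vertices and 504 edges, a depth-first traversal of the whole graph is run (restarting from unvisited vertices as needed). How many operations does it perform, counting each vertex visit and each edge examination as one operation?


A full DFS traversal visits each vertex once and examines each edge once.
V = 133
E = 504
Sum = 133 + 504 = 637


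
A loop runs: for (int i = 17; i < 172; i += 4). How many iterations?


Loop starts at i = 17, increments by 4, stops when i >= 172.
Number of iterations = ceil((172 - 17) / 4)
= ceil(155 / 4)
= 39


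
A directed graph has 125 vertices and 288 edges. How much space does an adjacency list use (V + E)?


Adjacency list: one list head per vertex + one entry per edge
Vertex heads: 125
Edge entries: 288
Total = 125 + 288 = 413


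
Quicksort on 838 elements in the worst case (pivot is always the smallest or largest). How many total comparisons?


In the worst case, each partition step picks the worst pivot:
  Partition 1: 837 comparisons (n-1 elements to compare)
  Partition 2: 836 comparisons
  Partition 3: 835 comparisons
  Partition 4: 834 comparisons
  Partition 5: 833 comparisons
  ...
  Last partition: 0 comparisons
Total = (n-1) + (n-2) + ... + 1 + 0 = n*(n-1)/2
= 838*837/2 = 350703


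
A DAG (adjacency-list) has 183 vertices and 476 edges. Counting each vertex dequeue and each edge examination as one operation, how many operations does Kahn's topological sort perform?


V = 183 (vertex processing)
E = 476 (edge processing)
V + E = 183 + 476 = 659


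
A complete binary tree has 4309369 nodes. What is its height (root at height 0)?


In a complete binary tree, level k holds nodes 2^k .. 2^(k+1)-1 (1-indexed).
Height = floor(log2(n)) = floor(log2(4309369)) = 22
Check: 2^22 = 4194304 <= 4309369 < 8388608 = 2^23


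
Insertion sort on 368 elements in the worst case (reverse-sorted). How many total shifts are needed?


In the worst case (reverse-sorted), each element shifts past all previous:
  Element 1: 1 shifts
  Element 2: 2 shifts
  Element 3: 3 shifts
  Element 4: 4 shifts
  Element 5: 5 shifts
  ...
  Element 367: 367 shifts
Total = 1 + 2 + ... + 367
= 368*(368-1)/2 = 67528


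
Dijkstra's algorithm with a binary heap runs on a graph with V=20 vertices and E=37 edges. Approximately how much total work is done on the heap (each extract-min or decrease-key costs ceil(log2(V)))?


Dijkstra with a binary heap: each vertex is extracted once, each edge may relax once.
Each heap operation costs O(log V).
V + E = 20 + 37 = 57
ceil(log2(20)) = 5 (since 2^4 = 16 < 20 <= 32 = 2^5)
Total heap work = (V+E) * ceil(log2(V)) = 57 * 5 = 285


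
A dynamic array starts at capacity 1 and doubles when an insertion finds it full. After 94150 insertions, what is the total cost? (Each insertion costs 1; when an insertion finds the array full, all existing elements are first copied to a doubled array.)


Insertion cost: 94150 (one per element)
Resizes occur just before inserting elements 2, 3, 5, 9, ...
Elements copied at each resize: 1 + 2 + 4 + 8 + 16 + 32 + 64 + 128 + 256 + 512 + 1024 + 2048 + 4096 + 8192 + 16384 + 32768 + 65536
Sum of copies = 131071 (geometric series: 2^k - 1)
Total = 94150 + 131071 = 225221


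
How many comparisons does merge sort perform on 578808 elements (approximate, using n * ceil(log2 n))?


Recursion depth: ceil(log2(578808)) = 20
Each recursion level merges n = 578808 elements
Total = 578808 * 20 = 11576160


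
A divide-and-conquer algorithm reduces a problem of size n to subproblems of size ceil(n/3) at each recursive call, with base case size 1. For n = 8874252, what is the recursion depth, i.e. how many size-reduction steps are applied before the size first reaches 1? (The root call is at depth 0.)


Each step divides the size by 3 (rounding up); after k steps the size is ceil(n/3^k), which equals 1 exactly when 3^k >= n.
So the depth is the smallest k with 3^k >= 8874252, i.e. ceil(log_3(8874252)).
3^14 = 4782969 < 8874252 <= 14348907 = 3^15
Recursion depth = 15


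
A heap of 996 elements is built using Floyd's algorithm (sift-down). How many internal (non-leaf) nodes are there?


Leaf nodes occupy roughly half the array.
Sift-down is called for each internal node, starting from the last one.
Internal nodes = floor(n/2) = floor(996/2) = 498


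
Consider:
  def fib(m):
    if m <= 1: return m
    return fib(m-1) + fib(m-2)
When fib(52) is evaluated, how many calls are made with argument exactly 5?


Let N(m) = number of times fib(m) is called while evaluating fib(52).
N(52) = 1 (the initial call).
N(51) = 1 (only fib(52) calls it).
For 1 <= m <= 50: fib(m) is called by fib(m+1) and fib(m+2), so
  N(m) = N(m+1) + N(m+2).
fib(0) is called only by fib(2), so N(0) = N(2).
Walk down from m=52:
  N(52)=1, N(51)=1, N(50)=2, N(49)=3, N(48)=5, N(47)=8, N(46)=13, N(45)=21, N(44)=34, N(43)=55, N(42)=89, N(41)=144, N(40)=233, N(39)=377, N(38)=610, N(37)=987, N(36)=1597, N(35)=2584, N(34)=4181, N(33)=6765, N(32)=10946, N(31)=17711, N(30)=28657, N(29)=46368, N(28)=75025, N(27)=121393, N(26)=196418, N(25)=317811, N(24)=514229, N(23)=832040, N(22)=1346269, N(21)=2178309, N(20)=3524578, N(19)=5702887, N(18)=9227465, N(17)=14930352, N(16)=24157817, N(15)=39088169, N(14)=63245986, N(13)=102334155, N(12)=165580141, N(11)=267914296, N(10)=433494437, N(9)=701408733, N(8)=1134903170, N(7)=1836311903, N(6)=2971215073, N(5)=4807526976
N(5) = 4807526976


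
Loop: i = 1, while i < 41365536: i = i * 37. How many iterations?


i multiplies by 37 each step:
i = 1 -> 37 -> 1369 -> 50653 -> 1874161 -> 69343957 (stop)
Iterations = ceil(log_37(41365536)) = 5


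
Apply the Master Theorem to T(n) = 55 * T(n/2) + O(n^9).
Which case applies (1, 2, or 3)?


The Master Theorem: T(n) = a*T(n/b) + O(n^c)
  a = 55, b = 2, c = 9
log_b(a) = log_2(55) ~ 5.781
Compare b^c with a: 2^9 = 512 > 55, so c > log_b(a).
Since c > log_b(a), Case 3 applies.
T(n) = O(n^9)
Master Theorem case = 3
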